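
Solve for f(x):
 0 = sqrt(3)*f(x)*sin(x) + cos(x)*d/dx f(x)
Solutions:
 f(x) = C1*cos(x)^(sqrt(3))


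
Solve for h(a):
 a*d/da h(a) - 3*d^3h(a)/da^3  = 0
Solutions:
 h(a) = C1 + Integral(C2*airyai(3^(2/3)*a/3) + C3*airybi(3^(2/3)*a/3), a)


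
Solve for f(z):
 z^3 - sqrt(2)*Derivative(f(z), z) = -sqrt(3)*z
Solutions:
 f(z) = C1 + sqrt(2)*z^4/8 + sqrt(6)*z^2/4


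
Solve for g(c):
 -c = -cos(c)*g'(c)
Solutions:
 g(c) = C1 + Integral(c/cos(c), c)


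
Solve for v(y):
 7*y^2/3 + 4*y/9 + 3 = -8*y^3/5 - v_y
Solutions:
 v(y) = C1 - 2*y^4/5 - 7*y^3/9 - 2*y^2/9 - 3*y


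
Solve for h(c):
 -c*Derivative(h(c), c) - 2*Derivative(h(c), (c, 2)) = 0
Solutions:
 h(c) = C1 + C2*erf(c/2)


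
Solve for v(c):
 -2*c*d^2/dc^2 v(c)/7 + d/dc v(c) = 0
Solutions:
 v(c) = C1 + C2*c^(9/2)


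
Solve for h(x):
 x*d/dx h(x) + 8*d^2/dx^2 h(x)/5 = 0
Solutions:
 h(x) = C1 + C2*erf(sqrt(5)*x/4)


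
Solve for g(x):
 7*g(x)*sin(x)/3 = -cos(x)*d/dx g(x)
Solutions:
 g(x) = C1*cos(x)^(7/3)


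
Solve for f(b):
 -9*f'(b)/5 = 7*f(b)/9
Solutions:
 f(b) = C1*exp(-35*b/81)


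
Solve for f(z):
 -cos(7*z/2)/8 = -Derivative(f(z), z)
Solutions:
 f(z) = C1 + sin(7*z/2)/28


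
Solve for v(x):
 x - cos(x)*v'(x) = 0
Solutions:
 v(x) = C1 + Integral(x/cos(x), x)


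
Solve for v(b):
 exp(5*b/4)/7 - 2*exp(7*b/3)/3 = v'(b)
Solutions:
 v(b) = C1 + 4*exp(5*b/4)/35 - 2*exp(7*b/3)/7


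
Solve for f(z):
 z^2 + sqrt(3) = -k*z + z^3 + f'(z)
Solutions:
 f(z) = C1 + k*z^2/2 - z^4/4 + z^3/3 + sqrt(3)*z


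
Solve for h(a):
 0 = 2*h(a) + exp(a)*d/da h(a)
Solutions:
 h(a) = C1*exp(2*exp(-a))


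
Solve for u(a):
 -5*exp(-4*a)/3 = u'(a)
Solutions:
 u(a) = C1 + 5*exp(-4*a)/12


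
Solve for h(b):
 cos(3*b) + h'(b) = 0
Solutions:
 h(b) = C1 - sin(3*b)/3


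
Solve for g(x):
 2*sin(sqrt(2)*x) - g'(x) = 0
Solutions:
 g(x) = C1 - sqrt(2)*cos(sqrt(2)*x)


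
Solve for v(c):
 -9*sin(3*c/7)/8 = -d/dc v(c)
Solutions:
 v(c) = C1 - 21*cos(3*c/7)/8


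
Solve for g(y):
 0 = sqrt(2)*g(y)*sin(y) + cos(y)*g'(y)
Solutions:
 g(y) = C1*cos(y)^(sqrt(2))


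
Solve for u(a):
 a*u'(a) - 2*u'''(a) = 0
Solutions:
 u(a) = C1 + Integral(C2*airyai(2^(2/3)*a/2) + C3*airybi(2^(2/3)*a/2), a)


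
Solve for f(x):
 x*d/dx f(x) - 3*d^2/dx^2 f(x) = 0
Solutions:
 f(x) = C1 + C2*erfi(sqrt(6)*x/6)


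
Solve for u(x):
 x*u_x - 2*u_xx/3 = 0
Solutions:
 u(x) = C1 + C2*erfi(sqrt(3)*x/2)


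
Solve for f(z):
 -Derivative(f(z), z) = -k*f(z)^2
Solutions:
 f(z) = -1/(C1 + k*z)


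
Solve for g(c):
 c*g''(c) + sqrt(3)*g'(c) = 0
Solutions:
 g(c) = C1 + C2*c^(1 - sqrt(3))


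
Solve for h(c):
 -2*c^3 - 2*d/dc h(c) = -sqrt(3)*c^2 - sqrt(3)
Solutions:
 h(c) = C1 - c^4/4 + sqrt(3)*c^3/6 + sqrt(3)*c/2


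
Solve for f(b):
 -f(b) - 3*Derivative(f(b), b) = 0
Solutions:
 f(b) = C1*exp(-b/3)


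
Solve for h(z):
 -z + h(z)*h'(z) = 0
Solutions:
 h(z) = -sqrt(C1 + z^2)
 h(z) = sqrt(C1 + z^2)


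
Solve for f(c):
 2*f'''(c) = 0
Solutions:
 f(c) = C1 + C2*c + C3*c^2


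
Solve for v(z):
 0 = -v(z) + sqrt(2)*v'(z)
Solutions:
 v(z) = C1*exp(sqrt(2)*z/2)


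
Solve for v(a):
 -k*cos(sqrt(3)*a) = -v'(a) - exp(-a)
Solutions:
 v(a) = C1 + sqrt(3)*k*sin(sqrt(3)*a)/3 + exp(-a)


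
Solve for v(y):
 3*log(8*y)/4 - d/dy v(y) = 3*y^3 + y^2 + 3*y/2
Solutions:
 v(y) = C1 - 3*y^4/4 - y^3/3 - 3*y^2/4 + 3*y*log(y)/4 - 3*y/4 + 9*y*log(2)/4


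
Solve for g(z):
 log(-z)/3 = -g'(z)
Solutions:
 g(z) = C1 - z*log(-z)/3 + z/3


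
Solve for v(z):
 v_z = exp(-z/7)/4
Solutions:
 v(z) = C1 - 7*exp(-z/7)/4


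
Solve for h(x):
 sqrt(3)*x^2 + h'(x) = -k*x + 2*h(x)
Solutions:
 h(x) = C1*exp(2*x) + k*x/2 + k/4 + sqrt(3)*x^2/2 + sqrt(3)*x/2 + sqrt(3)/4


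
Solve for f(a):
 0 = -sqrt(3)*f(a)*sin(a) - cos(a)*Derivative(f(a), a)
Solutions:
 f(a) = C1*cos(a)^(sqrt(3))


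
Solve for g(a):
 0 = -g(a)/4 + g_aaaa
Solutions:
 g(a) = C1*exp(-sqrt(2)*a/2) + C2*exp(sqrt(2)*a/2) + C3*sin(sqrt(2)*a/2) + C4*cos(sqrt(2)*a/2)


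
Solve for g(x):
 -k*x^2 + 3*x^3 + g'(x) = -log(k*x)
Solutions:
 g(x) = C1 + k*x^3/3 - 3*x^4/4 - x*log(k*x) + x


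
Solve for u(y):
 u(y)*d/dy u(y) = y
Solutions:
 u(y) = -sqrt(C1 + y^2)
 u(y) = sqrt(C1 + y^2)


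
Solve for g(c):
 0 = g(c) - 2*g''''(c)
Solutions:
 g(c) = C1*exp(-2^(3/4)*c/2) + C2*exp(2^(3/4)*c/2) + C3*sin(2^(3/4)*c/2) + C4*cos(2^(3/4)*c/2)


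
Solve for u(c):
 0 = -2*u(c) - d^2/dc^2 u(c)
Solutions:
 u(c) = C1*sin(sqrt(2)*c) + C2*cos(sqrt(2)*c)


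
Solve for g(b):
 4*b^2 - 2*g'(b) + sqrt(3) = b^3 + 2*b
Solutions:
 g(b) = C1 - b^4/8 + 2*b^3/3 - b^2/2 + sqrt(3)*b/2


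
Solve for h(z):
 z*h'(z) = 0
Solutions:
 h(z) = C1


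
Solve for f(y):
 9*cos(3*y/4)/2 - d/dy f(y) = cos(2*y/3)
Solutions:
 f(y) = C1 - 3*sin(2*y/3)/2 + 6*sin(3*y/4)


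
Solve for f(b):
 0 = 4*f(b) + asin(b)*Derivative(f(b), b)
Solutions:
 f(b) = C1*exp(-4*Integral(1/asin(b), b))


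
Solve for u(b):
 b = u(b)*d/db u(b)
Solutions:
 u(b) = -sqrt(C1 + b^2)
 u(b) = sqrt(C1 + b^2)


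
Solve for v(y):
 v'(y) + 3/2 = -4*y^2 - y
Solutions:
 v(y) = C1 - 4*y^3/3 - y^2/2 - 3*y/2


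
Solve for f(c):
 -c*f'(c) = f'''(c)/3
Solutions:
 f(c) = C1 + Integral(C2*airyai(-3^(1/3)*c) + C3*airybi(-3^(1/3)*c), c)


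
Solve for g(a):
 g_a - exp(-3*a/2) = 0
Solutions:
 g(a) = C1 - 2*exp(-3*a/2)/3


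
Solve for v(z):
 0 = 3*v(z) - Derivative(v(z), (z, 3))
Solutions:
 v(z) = C3*exp(3^(1/3)*z) + (C1*sin(3^(5/6)*z/2) + C2*cos(3^(5/6)*z/2))*exp(-3^(1/3)*z/2)


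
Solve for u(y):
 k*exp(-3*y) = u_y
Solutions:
 u(y) = C1 - k*exp(-3*y)/3


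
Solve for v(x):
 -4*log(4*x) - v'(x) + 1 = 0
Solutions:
 v(x) = C1 - 4*x*log(x) - x*log(256) + 5*x


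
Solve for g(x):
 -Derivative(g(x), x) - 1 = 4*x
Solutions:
 g(x) = C1 - 2*x^2 - x


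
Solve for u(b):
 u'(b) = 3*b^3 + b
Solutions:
 u(b) = C1 + 3*b^4/4 + b^2/2


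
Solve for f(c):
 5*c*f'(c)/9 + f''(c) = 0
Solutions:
 f(c) = C1 + C2*erf(sqrt(10)*c/6)


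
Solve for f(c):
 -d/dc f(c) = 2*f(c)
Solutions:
 f(c) = C1*exp(-2*c)


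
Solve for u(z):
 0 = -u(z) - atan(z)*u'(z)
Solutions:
 u(z) = C1*exp(-Integral(1/atan(z), z))


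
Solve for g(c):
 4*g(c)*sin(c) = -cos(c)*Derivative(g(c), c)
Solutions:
 g(c) = C1*cos(c)^4


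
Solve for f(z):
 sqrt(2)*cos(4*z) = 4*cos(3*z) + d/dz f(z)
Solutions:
 f(z) = C1 - 4*sin(3*z)/3 + sqrt(2)*sin(4*z)/4


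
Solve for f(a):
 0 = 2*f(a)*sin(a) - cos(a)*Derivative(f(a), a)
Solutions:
 f(a) = C1/cos(a)^2


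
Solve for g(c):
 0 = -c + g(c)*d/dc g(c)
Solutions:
 g(c) = -sqrt(C1 + c^2)
 g(c) = sqrt(C1 + c^2)


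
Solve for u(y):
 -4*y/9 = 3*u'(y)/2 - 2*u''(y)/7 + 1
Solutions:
 u(y) = C1 + C2*exp(21*y/4) - 4*y^2/27 - 410*y/567


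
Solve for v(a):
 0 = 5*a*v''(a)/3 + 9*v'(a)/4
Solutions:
 v(a) = C1 + C2/a^(7/20)


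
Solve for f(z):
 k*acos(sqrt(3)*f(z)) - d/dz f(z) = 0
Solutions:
 Integral(1/acos(sqrt(3)*_y), (_y, f(z))) = C1 + k*z


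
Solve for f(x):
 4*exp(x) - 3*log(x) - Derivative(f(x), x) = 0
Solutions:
 f(x) = C1 - 3*x*log(x) + 3*x + 4*exp(x)


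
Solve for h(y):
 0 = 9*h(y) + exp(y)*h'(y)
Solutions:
 h(y) = C1*exp(9*exp(-y))


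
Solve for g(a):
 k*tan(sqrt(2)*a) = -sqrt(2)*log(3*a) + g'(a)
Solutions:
 g(a) = C1 + sqrt(2)*a*(log(a) - 1) + sqrt(2)*a*log(3) - sqrt(2)*k*log(cos(sqrt(2)*a))/2


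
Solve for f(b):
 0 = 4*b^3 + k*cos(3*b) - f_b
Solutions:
 f(b) = C1 + b^4 + k*sin(3*b)/3


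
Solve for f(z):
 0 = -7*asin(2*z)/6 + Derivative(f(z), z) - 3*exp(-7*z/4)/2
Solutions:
 f(z) = C1 + 7*z*asin(2*z)/6 + 7*sqrt(1 - 4*z^2)/12 - 6*exp(-7*z/4)/7


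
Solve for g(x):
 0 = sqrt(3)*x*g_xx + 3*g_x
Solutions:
 g(x) = C1 + C2*x^(1 - sqrt(3))


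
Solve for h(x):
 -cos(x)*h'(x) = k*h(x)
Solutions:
 h(x) = C1*exp(k*(log(sin(x) - 1) - log(sin(x) + 1))/2)


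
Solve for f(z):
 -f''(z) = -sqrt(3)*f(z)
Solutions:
 f(z) = C1*exp(-3^(1/4)*z) + C2*exp(3^(1/4)*z)


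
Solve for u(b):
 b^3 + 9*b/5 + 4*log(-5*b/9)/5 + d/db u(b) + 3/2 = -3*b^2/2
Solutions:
 u(b) = C1 - b^4/4 - b^3/2 - 9*b^2/10 - 4*b*log(-b)/5 + b*(-8*log(5) - 7 + 16*log(3))/10


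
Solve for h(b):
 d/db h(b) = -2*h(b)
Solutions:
 h(b) = C1*exp(-2*b)


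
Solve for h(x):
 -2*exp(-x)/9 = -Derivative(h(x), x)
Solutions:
 h(x) = C1 - 2*exp(-x)/9


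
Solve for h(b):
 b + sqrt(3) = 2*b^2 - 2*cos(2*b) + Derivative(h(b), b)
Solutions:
 h(b) = C1 - 2*b^3/3 + b^2/2 + sqrt(3)*b + sin(2*b)


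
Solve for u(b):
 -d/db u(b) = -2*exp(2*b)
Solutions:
 u(b) = C1 + exp(2*b)


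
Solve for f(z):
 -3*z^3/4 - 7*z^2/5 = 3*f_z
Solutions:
 f(z) = C1 - z^4/16 - 7*z^3/45


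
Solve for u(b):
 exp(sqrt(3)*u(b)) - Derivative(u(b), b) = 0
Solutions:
 u(b) = sqrt(3)*(2*log(-1/(C1 + b)) - log(3))/6


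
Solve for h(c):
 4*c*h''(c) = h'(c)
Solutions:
 h(c) = C1 + C2*c^(5/4)


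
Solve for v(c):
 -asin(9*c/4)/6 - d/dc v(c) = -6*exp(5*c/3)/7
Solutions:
 v(c) = C1 - c*asin(9*c/4)/6 - sqrt(16 - 81*c^2)/54 + 18*exp(5*c/3)/35


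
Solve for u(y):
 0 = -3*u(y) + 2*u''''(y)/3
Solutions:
 u(y) = C1*exp(-2^(3/4)*sqrt(3)*y/2) + C2*exp(2^(3/4)*sqrt(3)*y/2) + C3*sin(2^(3/4)*sqrt(3)*y/2) + C4*cos(2^(3/4)*sqrt(3)*y/2)


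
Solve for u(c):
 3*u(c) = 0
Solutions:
 u(c) = 0


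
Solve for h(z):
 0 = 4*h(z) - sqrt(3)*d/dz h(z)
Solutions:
 h(z) = C1*exp(4*sqrt(3)*z/3)


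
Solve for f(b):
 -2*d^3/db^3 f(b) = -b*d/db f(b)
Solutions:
 f(b) = C1 + Integral(C2*airyai(2^(2/3)*b/2) + C3*airybi(2^(2/3)*b/2), b)


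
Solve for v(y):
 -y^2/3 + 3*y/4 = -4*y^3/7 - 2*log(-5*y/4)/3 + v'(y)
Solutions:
 v(y) = C1 + y^4/7 - y^3/9 + 3*y^2/8 + 2*y*log(-y)/3 + 2*y*(-2*log(2) - 1 + log(5))/3


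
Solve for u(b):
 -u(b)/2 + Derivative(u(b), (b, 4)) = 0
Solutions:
 u(b) = C1*exp(-2^(3/4)*b/2) + C2*exp(2^(3/4)*b/2) + C3*sin(2^(3/4)*b/2) + C4*cos(2^(3/4)*b/2)


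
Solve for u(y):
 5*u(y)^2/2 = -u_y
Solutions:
 u(y) = 2/(C1 + 5*y)


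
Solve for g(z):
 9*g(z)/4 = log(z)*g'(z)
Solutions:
 g(z) = C1*exp(9*li(z)/4)


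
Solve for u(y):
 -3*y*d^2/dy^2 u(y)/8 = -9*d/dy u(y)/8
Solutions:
 u(y) = C1 + C2*y^4


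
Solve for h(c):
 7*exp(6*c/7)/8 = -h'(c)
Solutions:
 h(c) = C1 - 49*exp(6*c/7)/48


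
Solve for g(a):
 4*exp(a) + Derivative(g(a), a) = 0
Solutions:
 g(a) = C1 - 4*exp(a)


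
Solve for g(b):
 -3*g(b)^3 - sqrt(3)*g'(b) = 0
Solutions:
 g(b) = -sqrt(2)*sqrt(-1/(C1 - sqrt(3)*b))/2
 g(b) = sqrt(2)*sqrt(-1/(C1 - sqrt(3)*b))/2


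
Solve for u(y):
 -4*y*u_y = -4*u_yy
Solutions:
 u(y) = C1 + C2*erfi(sqrt(2)*y/2)


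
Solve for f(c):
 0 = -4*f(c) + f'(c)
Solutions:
 f(c) = C1*exp(4*c)


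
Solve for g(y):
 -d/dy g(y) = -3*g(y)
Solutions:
 g(y) = C1*exp(3*y)


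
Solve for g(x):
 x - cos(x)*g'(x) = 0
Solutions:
 g(x) = C1 + Integral(x/cos(x), x)


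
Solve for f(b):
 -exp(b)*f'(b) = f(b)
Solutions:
 f(b) = C1*exp(exp(-b))


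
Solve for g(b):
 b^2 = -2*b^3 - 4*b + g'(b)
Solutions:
 g(b) = C1 + b^4/2 + b^3/3 + 2*b^2


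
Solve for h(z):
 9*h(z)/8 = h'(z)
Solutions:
 h(z) = C1*exp(9*z/8)


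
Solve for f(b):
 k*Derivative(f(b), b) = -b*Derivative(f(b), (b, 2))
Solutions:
 f(b) = C1 + b^(1 - re(k))*(C2*sin(log(b)*Abs(im(k))) + C3*cos(log(b)*im(k)))


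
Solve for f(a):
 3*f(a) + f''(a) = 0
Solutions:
 f(a) = C1*sin(sqrt(3)*a) + C2*cos(sqrt(3)*a)


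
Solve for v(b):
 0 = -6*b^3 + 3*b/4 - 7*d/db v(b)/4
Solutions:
 v(b) = C1 - 6*b^4/7 + 3*b^2/14


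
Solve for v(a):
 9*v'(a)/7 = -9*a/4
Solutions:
 v(a) = C1 - 7*a^2/8


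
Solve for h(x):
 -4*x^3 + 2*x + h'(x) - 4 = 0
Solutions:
 h(x) = C1 + x^4 - x^2 + 4*x


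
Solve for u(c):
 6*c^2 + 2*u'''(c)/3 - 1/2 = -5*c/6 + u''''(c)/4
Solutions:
 u(c) = C1 + C2*c + C3*c^2 + C4*exp(8*c/3) - 3*c^5/20 - c^4/3 - 3*c^3/8


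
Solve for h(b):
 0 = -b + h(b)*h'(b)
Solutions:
 h(b) = -sqrt(C1 + b^2)
 h(b) = sqrt(C1 + b^2)


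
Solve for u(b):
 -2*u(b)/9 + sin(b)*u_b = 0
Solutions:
 u(b) = C1*(cos(b) - 1)^(1/9)/(cos(b) + 1)^(1/9)


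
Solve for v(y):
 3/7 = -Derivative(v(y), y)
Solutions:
 v(y) = C1 - 3*y/7


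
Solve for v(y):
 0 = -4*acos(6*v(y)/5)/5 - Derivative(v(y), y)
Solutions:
 Integral(1/acos(6*_y/5), (_y, v(y))) = C1 - 4*y/5


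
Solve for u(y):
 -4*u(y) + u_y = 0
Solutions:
 u(y) = C1*exp(4*y)


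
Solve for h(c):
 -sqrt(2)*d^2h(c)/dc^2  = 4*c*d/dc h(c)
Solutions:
 h(c) = C1 + C2*erf(2^(1/4)*c)


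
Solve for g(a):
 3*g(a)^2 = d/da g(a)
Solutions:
 g(a) = -1/(C1 + 3*a)


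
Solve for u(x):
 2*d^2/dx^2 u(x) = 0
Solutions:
 u(x) = C1 + C2*x


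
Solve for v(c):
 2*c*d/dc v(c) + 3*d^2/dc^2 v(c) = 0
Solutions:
 v(c) = C1 + C2*erf(sqrt(3)*c/3)


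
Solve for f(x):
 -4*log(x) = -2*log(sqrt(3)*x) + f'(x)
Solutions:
 f(x) = C1 - 2*x*log(x) + x*log(3) + 2*x


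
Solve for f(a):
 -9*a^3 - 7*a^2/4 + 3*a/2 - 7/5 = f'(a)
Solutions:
 f(a) = C1 - 9*a^4/4 - 7*a^3/12 + 3*a^2/4 - 7*a/5


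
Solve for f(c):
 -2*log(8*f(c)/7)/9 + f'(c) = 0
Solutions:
 -9*Integral(1/(log(_y) - log(7) + 3*log(2)), (_y, f(c)))/2 = C1 - c


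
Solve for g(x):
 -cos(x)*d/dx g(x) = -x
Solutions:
 g(x) = C1 + Integral(x/cos(x), x)


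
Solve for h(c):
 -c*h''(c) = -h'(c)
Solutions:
 h(c) = C1 + C2*c^2


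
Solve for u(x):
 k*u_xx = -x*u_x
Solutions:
 u(x) = C1 + C2*sqrt(k)*erf(sqrt(2)*x*sqrt(1/k)/2)


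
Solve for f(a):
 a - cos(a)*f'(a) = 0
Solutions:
 f(a) = C1 + Integral(a/cos(a), a)


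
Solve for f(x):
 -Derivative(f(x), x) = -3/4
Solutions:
 f(x) = C1 + 3*x/4


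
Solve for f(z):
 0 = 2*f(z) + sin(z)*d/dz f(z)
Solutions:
 f(z) = C1*(cos(z) + 1)/(cos(z) - 1)


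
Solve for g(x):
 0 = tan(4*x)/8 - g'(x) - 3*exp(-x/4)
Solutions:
 g(x) = C1 + log(tan(4*x)^2 + 1)/64 + 12*exp(-x/4)


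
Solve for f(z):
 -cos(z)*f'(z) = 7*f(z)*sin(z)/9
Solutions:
 f(z) = C1*cos(z)^(7/9)


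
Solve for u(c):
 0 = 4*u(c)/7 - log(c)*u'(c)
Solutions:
 u(c) = C1*exp(4*li(c)/7)


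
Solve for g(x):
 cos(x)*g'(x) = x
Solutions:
 g(x) = C1 + Integral(x/cos(x), x)


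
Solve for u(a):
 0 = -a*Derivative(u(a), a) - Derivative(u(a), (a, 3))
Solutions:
 u(a) = C1 + Integral(C2*airyai(-a) + C3*airybi(-a), a)


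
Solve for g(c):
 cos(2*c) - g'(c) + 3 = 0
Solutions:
 g(c) = C1 + 3*c + sin(2*c)/2


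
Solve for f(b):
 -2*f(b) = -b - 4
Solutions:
 f(b) = b/2 + 2


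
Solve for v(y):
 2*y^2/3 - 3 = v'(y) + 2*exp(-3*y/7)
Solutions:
 v(y) = C1 + 2*y^3/9 - 3*y + 14*exp(-3*y/7)/3


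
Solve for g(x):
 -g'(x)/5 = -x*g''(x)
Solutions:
 g(x) = C1 + C2*x^(6/5)


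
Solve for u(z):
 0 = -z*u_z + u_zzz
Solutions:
 u(z) = C1 + Integral(C2*airyai(z) + C3*airybi(z), z)


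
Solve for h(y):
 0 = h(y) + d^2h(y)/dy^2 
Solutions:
 h(y) = C1*sin(y) + C2*cos(y)


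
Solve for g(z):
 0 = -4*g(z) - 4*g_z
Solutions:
 g(z) = C1*exp(-z)


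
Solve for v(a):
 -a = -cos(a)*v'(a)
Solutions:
 v(a) = C1 + Integral(a/cos(a), a)


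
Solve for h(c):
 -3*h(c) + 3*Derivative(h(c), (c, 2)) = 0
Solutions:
 h(c) = C1*exp(-c) + C2*exp(c)


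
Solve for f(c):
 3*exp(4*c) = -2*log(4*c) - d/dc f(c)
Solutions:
 f(c) = C1 - 2*c*log(c) + 2*c*(1 - 2*log(2)) - 3*exp(4*c)/4


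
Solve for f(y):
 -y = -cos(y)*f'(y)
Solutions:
 f(y) = C1 + Integral(y/cos(y), y)


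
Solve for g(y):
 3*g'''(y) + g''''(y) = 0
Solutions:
 g(y) = C1 + C2*y + C3*y^2 + C4*exp(-3*y)


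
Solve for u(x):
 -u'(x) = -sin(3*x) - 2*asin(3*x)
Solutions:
 u(x) = C1 + 2*x*asin(3*x) + 2*sqrt(1 - 9*x^2)/3 - cos(3*x)/3


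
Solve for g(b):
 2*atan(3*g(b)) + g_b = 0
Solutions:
 Integral(1/atan(3*_y), (_y, g(b))) = C1 - 2*b


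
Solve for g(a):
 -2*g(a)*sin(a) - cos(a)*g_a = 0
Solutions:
 g(a) = C1*cos(a)^2


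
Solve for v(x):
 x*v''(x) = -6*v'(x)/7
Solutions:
 v(x) = C1 + C2*x^(1/7)


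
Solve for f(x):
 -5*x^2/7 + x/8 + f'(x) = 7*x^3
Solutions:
 f(x) = C1 + 7*x^4/4 + 5*x^3/21 - x^2/16


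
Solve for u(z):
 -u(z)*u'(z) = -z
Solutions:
 u(z) = -sqrt(C1 + z^2)
 u(z) = sqrt(C1 + z^2)


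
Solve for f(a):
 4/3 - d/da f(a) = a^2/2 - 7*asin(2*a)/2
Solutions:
 f(a) = C1 - a^3/6 + 7*a*asin(2*a)/2 + 4*a/3 + 7*sqrt(1 - 4*a^2)/4


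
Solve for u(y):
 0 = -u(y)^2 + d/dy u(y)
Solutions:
 u(y) = -1/(C1 + y)


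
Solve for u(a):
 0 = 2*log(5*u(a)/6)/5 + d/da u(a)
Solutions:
 5*Integral(1/(log(_y) - log(6) + log(5)), (_y, u(a)))/2 = C1 - a


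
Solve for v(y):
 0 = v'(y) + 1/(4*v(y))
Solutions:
 v(y) = -sqrt(C1 - 2*y)/2
 v(y) = sqrt(C1 - 2*y)/2


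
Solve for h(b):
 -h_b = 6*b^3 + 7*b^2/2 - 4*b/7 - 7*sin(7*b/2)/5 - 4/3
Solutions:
 h(b) = C1 - 3*b^4/2 - 7*b^3/6 + 2*b^2/7 + 4*b/3 - 2*cos(7*b/2)/5


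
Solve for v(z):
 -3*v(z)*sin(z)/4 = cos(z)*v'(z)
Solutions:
 v(z) = C1*cos(z)^(3/4)


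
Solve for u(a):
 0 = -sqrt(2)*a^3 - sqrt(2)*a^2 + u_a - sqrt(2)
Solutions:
 u(a) = C1 + sqrt(2)*a^4/4 + sqrt(2)*a^3/3 + sqrt(2)*a


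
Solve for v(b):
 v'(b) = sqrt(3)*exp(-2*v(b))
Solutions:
 v(b) = log(-sqrt(C1 + 2*sqrt(3)*b))
 v(b) = log(C1 + 2*sqrt(3)*b)/2


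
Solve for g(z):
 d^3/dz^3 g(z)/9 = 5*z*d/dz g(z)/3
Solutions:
 g(z) = C1 + Integral(C2*airyai(15^(1/3)*z) + C3*airybi(15^(1/3)*z), z)


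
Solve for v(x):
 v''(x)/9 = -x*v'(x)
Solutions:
 v(x) = C1 + C2*erf(3*sqrt(2)*x/2)


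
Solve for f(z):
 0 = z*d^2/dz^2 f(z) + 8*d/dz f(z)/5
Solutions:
 f(z) = C1 + C2/z^(3/5)


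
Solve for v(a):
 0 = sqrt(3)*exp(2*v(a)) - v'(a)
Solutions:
 v(a) = log(-sqrt(-1/(C1 + sqrt(3)*a))) - log(2)/2
 v(a) = log(-1/(C1 + sqrt(3)*a))/2 - log(2)/2


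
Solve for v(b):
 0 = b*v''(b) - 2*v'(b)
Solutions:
 v(b) = C1 + C2*b^3


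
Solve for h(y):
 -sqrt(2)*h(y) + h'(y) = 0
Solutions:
 h(y) = C1*exp(sqrt(2)*y)


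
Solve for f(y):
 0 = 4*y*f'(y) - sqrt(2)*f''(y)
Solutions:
 f(y) = C1 + C2*erfi(2^(1/4)*y)


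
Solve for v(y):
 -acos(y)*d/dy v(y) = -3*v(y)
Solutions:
 v(y) = C1*exp(3*Integral(1/acos(y), y))


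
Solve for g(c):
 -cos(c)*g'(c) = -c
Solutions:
 g(c) = C1 + Integral(c/cos(c), c)


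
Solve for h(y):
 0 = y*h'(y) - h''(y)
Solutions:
 h(y) = C1 + C2*erfi(sqrt(2)*y/2)


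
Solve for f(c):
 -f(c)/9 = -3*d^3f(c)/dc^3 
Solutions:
 f(c) = C3*exp(c/3) + (C1*sin(sqrt(3)*c/6) + C2*cos(sqrt(3)*c/6))*exp(-c/6)


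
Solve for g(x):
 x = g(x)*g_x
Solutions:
 g(x) = -sqrt(C1 + x^2)
 g(x) = sqrt(C1 + x^2)


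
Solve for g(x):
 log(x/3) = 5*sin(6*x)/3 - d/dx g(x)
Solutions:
 g(x) = C1 - x*log(x) + x + x*log(3) - 5*cos(6*x)/18


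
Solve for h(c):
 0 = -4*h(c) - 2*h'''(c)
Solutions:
 h(c) = C3*exp(-2^(1/3)*c) + (C1*sin(2^(1/3)*sqrt(3)*c/2) + C2*cos(2^(1/3)*sqrt(3)*c/2))*exp(2^(1/3)*c/2)


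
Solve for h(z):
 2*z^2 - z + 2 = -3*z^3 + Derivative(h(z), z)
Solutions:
 h(z) = C1 + 3*z^4/4 + 2*z^3/3 - z^2/2 + 2*z


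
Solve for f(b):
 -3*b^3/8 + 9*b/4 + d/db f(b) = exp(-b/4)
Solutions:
 f(b) = C1 + 3*b^4/32 - 9*b^2/8 - 4*exp(-b/4)


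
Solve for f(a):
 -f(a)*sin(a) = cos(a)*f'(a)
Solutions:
 f(a) = C1*cos(a)


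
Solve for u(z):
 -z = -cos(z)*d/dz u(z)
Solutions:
 u(z) = C1 + Integral(z/cos(z), z)


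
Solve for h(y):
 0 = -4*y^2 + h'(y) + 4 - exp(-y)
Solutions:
 h(y) = C1 + 4*y^3/3 - 4*y - exp(-y)


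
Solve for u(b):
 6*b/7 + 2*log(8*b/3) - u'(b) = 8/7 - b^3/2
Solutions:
 u(b) = C1 + b^4/8 + 3*b^2/7 + 2*b*log(b) - 22*b/7 - 2*b*log(3) + 6*b*log(2)


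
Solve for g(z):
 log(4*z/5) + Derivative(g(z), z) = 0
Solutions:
 g(z) = C1 - z*log(z) + z*log(5/4) + z


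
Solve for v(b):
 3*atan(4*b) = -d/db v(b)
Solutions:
 v(b) = C1 - 3*b*atan(4*b) + 3*log(16*b^2 + 1)/8


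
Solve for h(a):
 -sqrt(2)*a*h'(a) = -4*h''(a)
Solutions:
 h(a) = C1 + C2*erfi(2^(3/4)*a/4)


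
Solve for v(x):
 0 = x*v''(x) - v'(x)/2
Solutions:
 v(x) = C1 + C2*x^(3/2)


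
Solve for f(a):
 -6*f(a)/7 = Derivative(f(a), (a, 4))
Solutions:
 f(a) = (C1*sin(14^(3/4)*3^(1/4)*a/14) + C2*cos(14^(3/4)*3^(1/4)*a/14))*exp(-14^(3/4)*3^(1/4)*a/14) + (C3*sin(14^(3/4)*3^(1/4)*a/14) + C4*cos(14^(3/4)*3^(1/4)*a/14))*exp(14^(3/4)*3^(1/4)*a/14)


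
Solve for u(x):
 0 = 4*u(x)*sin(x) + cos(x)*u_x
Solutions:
 u(x) = C1*cos(x)^4


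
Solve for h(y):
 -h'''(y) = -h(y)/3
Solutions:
 h(y) = C3*exp(3^(2/3)*y/3) + (C1*sin(3^(1/6)*y/2) + C2*cos(3^(1/6)*y/2))*exp(-3^(2/3)*y/6)


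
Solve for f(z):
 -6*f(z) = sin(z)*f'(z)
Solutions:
 f(z) = C1*(cos(z)^3 + 3*cos(z)^2 + 3*cos(z) + 1)/(cos(z)^3 - 3*cos(z)^2 + 3*cos(z) - 1)


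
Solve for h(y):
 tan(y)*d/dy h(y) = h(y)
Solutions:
 h(y) = C1*sin(y)


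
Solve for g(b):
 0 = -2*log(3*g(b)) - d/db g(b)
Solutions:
 Integral(1/(log(_y) + log(3)), (_y, g(b)))/2 = C1 - b


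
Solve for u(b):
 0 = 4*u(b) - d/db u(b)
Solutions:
 u(b) = C1*exp(4*b)


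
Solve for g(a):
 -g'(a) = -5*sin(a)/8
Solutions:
 g(a) = C1 - 5*cos(a)/8


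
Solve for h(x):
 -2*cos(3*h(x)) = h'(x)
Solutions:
 h(x) = -asin((C1 + exp(12*x))/(C1 - exp(12*x)))/3 + pi/3
 h(x) = asin((C1 + exp(12*x))/(C1 - exp(12*x)))/3


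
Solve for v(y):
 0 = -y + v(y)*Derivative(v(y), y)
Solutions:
 v(y) = -sqrt(C1 + y^2)
 v(y) = sqrt(C1 + y^2)


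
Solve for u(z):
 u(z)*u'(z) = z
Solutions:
 u(z) = -sqrt(C1 + z^2)
 u(z) = sqrt(C1 + z^2)


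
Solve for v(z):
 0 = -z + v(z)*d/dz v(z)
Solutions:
 v(z) = -sqrt(C1 + z^2)
 v(z) = sqrt(C1 + z^2)


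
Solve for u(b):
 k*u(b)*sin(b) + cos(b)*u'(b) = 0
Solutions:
 u(b) = C1*exp(k*log(cos(b)))


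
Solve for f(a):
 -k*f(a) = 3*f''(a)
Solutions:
 f(a) = C1*exp(-sqrt(3)*a*sqrt(-k)/3) + C2*exp(sqrt(3)*a*sqrt(-k)/3)


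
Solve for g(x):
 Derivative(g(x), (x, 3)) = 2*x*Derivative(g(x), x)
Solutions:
 g(x) = C1 + Integral(C2*airyai(2^(1/3)*x) + C3*airybi(2^(1/3)*x), x)


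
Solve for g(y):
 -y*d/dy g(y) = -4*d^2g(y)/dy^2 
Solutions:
 g(y) = C1 + C2*erfi(sqrt(2)*y/4)


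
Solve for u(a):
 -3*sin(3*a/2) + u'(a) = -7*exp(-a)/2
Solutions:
 u(a) = C1 - 2*cos(3*a/2) + 7*exp(-a)/2


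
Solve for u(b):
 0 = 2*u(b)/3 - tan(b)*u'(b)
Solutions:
 u(b) = C1*sin(b)^(2/3)


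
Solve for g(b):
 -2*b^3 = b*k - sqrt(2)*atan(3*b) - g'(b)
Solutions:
 g(b) = C1 + b^4/2 + b^2*k/2 - sqrt(2)*(b*atan(3*b) - log(9*b^2 + 1)/6)


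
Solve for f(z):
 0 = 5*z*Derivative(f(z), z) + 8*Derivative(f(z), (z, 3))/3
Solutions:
 f(z) = C1 + Integral(C2*airyai(-15^(1/3)*z/2) + C3*airybi(-15^(1/3)*z/2), z)


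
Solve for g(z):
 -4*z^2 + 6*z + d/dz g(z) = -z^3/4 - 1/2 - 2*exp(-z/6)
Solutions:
 g(z) = C1 - z^4/16 + 4*z^3/3 - 3*z^2 - z/2 + 12*exp(-z/6)


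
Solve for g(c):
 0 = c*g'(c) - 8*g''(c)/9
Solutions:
 g(c) = C1 + C2*erfi(3*c/4)


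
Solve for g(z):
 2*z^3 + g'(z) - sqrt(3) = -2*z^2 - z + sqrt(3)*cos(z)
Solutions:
 g(z) = C1 - z^4/2 - 2*z^3/3 - z^2/2 + sqrt(3)*z + sqrt(3)*sin(z)


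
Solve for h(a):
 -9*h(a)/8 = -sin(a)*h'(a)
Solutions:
 h(a) = C1*(cos(a) - 1)^(9/16)/(cos(a) + 1)^(9/16)


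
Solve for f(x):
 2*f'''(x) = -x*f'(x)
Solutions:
 f(x) = C1 + Integral(C2*airyai(-2^(2/3)*x/2) + C3*airybi(-2^(2/3)*x/2), x)


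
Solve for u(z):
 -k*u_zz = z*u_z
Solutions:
 u(z) = C1 + C2*sqrt(k)*erf(sqrt(2)*z*sqrt(1/k)/2)


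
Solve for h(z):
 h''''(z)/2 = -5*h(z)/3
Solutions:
 h(z) = (C1*sin(5^(1/4)*6^(3/4)*z/6) + C2*cos(5^(1/4)*6^(3/4)*z/6))*exp(-5^(1/4)*6^(3/4)*z/6) + (C3*sin(5^(1/4)*6^(3/4)*z/6) + C4*cos(5^(1/4)*6^(3/4)*z/6))*exp(5^(1/4)*6^(3/4)*z/6)


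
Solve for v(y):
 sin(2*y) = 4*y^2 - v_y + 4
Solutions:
 v(y) = C1 + 4*y^3/3 + 4*y + cos(2*y)/2


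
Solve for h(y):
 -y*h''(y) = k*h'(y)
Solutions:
 h(y) = C1 + y^(1 - re(k))*(C2*sin(log(y)*Abs(im(k))) + C3*cos(log(y)*im(k)))


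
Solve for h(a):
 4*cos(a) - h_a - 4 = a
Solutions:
 h(a) = C1 - a^2/2 - 4*a + 4*sin(a)


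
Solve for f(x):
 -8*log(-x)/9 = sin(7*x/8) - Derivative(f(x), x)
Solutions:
 f(x) = C1 + 8*x*log(-x)/9 - 8*x/9 - 8*cos(7*x/8)/7


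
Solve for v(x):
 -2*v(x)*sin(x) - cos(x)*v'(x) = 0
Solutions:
 v(x) = C1*cos(x)^2


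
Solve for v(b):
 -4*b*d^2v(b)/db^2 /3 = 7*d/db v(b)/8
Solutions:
 v(b) = C1 + C2*b^(11/32)


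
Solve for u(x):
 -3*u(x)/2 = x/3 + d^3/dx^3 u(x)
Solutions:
 u(x) = C3*exp(-2^(2/3)*3^(1/3)*x/2) - 2*x/9 + (C1*sin(2^(2/3)*3^(5/6)*x/4) + C2*cos(2^(2/3)*3^(5/6)*x/4))*exp(2^(2/3)*3^(1/3)*x/4)


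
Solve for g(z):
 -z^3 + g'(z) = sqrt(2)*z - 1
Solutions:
 g(z) = C1 + z^4/4 + sqrt(2)*z^2/2 - z


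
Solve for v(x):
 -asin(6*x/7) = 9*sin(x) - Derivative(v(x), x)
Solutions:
 v(x) = C1 + x*asin(6*x/7) + sqrt(49 - 36*x^2)/6 - 9*cos(x)


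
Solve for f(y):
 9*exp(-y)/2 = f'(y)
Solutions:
 f(y) = C1 - 9*exp(-y)/2


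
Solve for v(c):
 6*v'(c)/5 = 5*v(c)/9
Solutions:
 v(c) = C1*exp(25*c/54)


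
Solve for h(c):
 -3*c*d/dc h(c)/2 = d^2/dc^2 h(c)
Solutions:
 h(c) = C1 + C2*erf(sqrt(3)*c/2)


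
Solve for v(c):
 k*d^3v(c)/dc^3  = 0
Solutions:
 v(c) = C1 + C2*c + C3*c^2


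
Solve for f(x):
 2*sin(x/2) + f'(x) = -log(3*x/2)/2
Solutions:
 f(x) = C1 - x*log(x)/2 - x*log(3) + x/2 + x*log(6)/2 + 4*cos(x/2)


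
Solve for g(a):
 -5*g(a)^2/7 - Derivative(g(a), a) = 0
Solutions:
 g(a) = 7/(C1 + 5*a)


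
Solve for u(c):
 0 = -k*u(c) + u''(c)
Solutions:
 u(c) = C1*exp(-c*sqrt(k)) + C2*exp(c*sqrt(k))


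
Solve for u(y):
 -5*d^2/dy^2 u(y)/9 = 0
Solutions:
 u(y) = C1 + C2*y


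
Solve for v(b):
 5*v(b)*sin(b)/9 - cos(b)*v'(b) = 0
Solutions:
 v(b) = C1/cos(b)^(5/9)


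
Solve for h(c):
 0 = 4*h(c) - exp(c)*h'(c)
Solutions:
 h(c) = C1*exp(-4*exp(-c))


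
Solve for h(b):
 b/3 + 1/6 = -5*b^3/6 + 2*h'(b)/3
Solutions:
 h(b) = C1 + 5*b^4/16 + b^2/4 + b/4


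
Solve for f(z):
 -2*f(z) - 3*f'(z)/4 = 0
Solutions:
 f(z) = C1*exp(-8*z/3)


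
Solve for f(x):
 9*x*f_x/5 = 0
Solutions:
 f(x) = C1


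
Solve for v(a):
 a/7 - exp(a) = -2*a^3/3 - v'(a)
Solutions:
 v(a) = C1 - a^4/6 - a^2/14 + exp(a)


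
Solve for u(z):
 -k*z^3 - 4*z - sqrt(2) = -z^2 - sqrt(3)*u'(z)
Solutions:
 u(z) = C1 + sqrt(3)*k*z^4/12 - sqrt(3)*z^3/9 + 2*sqrt(3)*z^2/3 + sqrt(6)*z/3


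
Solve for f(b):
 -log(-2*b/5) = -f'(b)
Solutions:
 f(b) = C1 + b*log(-b) + b*(-log(5) - 1 + log(2))


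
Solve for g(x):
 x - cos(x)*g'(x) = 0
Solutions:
 g(x) = C1 + Integral(x/cos(x), x)


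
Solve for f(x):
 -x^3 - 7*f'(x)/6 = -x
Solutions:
 f(x) = C1 - 3*x^4/14 + 3*x^2/7


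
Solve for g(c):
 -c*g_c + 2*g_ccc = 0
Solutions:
 g(c) = C1 + Integral(C2*airyai(2^(2/3)*c/2) + C3*airybi(2^(2/3)*c/2), c)


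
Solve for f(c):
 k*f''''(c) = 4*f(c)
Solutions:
 f(c) = C1*exp(-sqrt(2)*c*(1/k)^(1/4)) + C2*exp(sqrt(2)*c*(1/k)^(1/4)) + C3*exp(-sqrt(2)*I*c*(1/k)^(1/4)) + C4*exp(sqrt(2)*I*c*(1/k)^(1/4))


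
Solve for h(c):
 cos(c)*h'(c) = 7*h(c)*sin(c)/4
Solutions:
 h(c) = C1/cos(c)^(7/4)


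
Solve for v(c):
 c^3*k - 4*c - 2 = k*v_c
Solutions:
 v(c) = C1 + c^4/4 - 2*c^2/k - 2*c/k


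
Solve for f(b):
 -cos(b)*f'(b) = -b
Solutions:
 f(b) = C1 + Integral(b/cos(b), b)


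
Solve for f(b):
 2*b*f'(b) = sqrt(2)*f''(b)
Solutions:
 f(b) = C1 + C2*erfi(2^(3/4)*b/2)


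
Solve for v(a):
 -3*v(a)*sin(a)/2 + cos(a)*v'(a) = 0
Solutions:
 v(a) = C1/cos(a)^(3/2)


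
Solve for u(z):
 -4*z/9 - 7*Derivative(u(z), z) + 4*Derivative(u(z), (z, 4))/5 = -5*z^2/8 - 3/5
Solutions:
 u(z) = C1 + C4*exp(70^(1/3)*z/2) + 5*z^3/168 - 2*z^2/63 + 3*z/35 + (C2*sin(sqrt(3)*70^(1/3)*z/4) + C3*cos(sqrt(3)*70^(1/3)*z/4))*exp(-70^(1/3)*z/4)


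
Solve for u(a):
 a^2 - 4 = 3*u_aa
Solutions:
 u(a) = C1 + C2*a + a^4/36 - 2*a^2/3


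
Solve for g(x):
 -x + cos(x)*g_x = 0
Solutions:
 g(x) = C1 + Integral(x/cos(x), x)


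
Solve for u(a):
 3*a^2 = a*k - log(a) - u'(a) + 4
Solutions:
 u(a) = C1 - a^3 + a^2*k/2 - a*log(a) + 5*a


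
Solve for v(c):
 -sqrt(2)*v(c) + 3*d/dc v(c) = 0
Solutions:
 v(c) = C1*exp(sqrt(2)*c/3)


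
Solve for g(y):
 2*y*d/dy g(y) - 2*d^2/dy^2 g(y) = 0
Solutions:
 g(y) = C1 + C2*erfi(sqrt(2)*y/2)


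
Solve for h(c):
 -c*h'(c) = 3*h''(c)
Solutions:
 h(c) = C1 + C2*erf(sqrt(6)*c/6)


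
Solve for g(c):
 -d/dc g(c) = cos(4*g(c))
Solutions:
 g(c) = -asin((C1 + exp(8*c))/(C1 - exp(8*c)))/4 + pi/4
 g(c) = asin((C1 + exp(8*c))/(C1 - exp(8*c)))/4


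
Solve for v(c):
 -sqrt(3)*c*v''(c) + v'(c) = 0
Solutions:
 v(c) = C1 + C2*c^(sqrt(3)/3 + 1)


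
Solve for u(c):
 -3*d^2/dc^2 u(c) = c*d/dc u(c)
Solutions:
 u(c) = C1 + C2*erf(sqrt(6)*c/6)


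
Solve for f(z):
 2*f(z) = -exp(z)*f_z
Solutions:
 f(z) = C1*exp(2*exp(-z))


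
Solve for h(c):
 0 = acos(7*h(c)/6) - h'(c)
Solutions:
 Integral(1/acos(7*_y/6), (_y, h(c))) = C1 + c


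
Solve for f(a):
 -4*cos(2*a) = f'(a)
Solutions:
 f(a) = C1 - 2*sin(2*a)


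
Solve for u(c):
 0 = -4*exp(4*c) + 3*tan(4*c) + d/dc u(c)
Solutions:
 u(c) = C1 + exp(4*c) + 3*log(cos(4*c))/4


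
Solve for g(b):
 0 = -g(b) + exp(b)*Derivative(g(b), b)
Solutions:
 g(b) = C1*exp(-exp(-b))


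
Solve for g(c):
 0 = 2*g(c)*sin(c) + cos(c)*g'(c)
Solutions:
 g(c) = C1*cos(c)^2


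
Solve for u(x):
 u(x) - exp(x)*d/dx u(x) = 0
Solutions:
 u(x) = C1*exp(-exp(-x))


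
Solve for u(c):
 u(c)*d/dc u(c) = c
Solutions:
 u(c) = -sqrt(C1 + c^2)
 u(c) = sqrt(C1 + c^2)


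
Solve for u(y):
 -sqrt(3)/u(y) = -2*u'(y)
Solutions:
 u(y) = -sqrt(C1 + sqrt(3)*y)
 u(y) = sqrt(C1 + sqrt(3)*y)


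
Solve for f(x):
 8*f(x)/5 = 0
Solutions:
 f(x) = 0


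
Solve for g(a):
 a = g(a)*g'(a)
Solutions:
 g(a) = -sqrt(C1 + a^2)
 g(a) = sqrt(C1 + a^2)


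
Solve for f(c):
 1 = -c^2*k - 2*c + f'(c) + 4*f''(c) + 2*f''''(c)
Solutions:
 f(c) = C1 + C2*exp(-6^(1/3)*c*(-(9 + sqrt(465))^(1/3) + 4*6^(1/3)/(9 + sqrt(465))^(1/3))/12)*sin(2^(1/3)*3^(1/6)*c*(2^(1/3)/(9 + sqrt(465))^(1/3) + 3^(2/3)*(9 + sqrt(465))^(1/3)/12)) + C3*exp(-6^(1/3)*c*(-(9 + sqrt(465))^(1/3) + 4*6^(1/3)/(9 + sqrt(465))^(1/3))/12)*cos(2^(1/3)*3^(1/6)*c*(2^(1/3)/(9 + sqrt(465))^(1/3) + 3^(2/3)*(9 + sqrt(465))^(1/3)/12)) + C4*exp(6^(1/3)*c*(-(9 + sqrt(465))^(1/3) + 4*6^(1/3)/(9 + sqrt(465))^(1/3))/6) + c^3*k/3 - 4*c^2*k + c^2 + 32*c*k - 7*c


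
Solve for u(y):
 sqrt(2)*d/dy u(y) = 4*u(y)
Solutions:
 u(y) = C1*exp(2*sqrt(2)*y)


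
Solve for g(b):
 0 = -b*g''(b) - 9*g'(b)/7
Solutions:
 g(b) = C1 + C2/b^(2/7)


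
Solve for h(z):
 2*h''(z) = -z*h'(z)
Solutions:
 h(z) = C1 + C2*erf(z/2)


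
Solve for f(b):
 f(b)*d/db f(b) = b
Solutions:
 f(b) = -sqrt(C1 + b^2)
 f(b) = sqrt(C1 + b^2)


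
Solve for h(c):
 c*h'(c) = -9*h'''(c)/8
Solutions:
 h(c) = C1 + Integral(C2*airyai(-2*3^(1/3)*c/3) + C3*airybi(-2*3^(1/3)*c/3), c)


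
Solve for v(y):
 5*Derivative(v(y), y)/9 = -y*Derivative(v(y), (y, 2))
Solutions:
 v(y) = C1 + C2*y^(4/9)


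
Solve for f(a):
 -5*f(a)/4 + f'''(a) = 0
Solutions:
 f(a) = C3*exp(10^(1/3)*a/2) + (C1*sin(10^(1/3)*sqrt(3)*a/4) + C2*cos(10^(1/3)*sqrt(3)*a/4))*exp(-10^(1/3)*a/4)


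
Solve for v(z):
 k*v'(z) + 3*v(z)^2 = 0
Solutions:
 v(z) = k/(C1*k + 3*z)


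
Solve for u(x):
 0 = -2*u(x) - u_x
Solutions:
 u(x) = C1*exp(-2*x)


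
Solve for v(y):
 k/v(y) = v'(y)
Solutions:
 v(y) = -sqrt(C1 + 2*k*y)
 v(y) = sqrt(C1 + 2*k*y)


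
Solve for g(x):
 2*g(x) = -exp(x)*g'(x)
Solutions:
 g(x) = C1*exp(2*exp(-x))


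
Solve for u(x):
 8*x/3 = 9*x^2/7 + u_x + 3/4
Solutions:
 u(x) = C1 - 3*x^3/7 + 4*x^2/3 - 3*x/4


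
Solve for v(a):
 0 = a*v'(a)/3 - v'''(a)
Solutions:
 v(a) = C1 + Integral(C2*airyai(3^(2/3)*a/3) + C3*airybi(3^(2/3)*a/3), a)


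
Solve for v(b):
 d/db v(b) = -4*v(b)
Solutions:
 v(b) = C1*exp(-4*b)


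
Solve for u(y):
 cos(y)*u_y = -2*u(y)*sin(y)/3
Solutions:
 u(y) = C1*cos(y)^(2/3)


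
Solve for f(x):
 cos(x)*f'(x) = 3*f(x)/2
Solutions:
 f(x) = C1*(sin(x) + 1)^(3/4)/(sin(x) - 1)^(3/4)


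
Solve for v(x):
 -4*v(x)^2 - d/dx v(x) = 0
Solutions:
 v(x) = 1/(C1 + 4*x)


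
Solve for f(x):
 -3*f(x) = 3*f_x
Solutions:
 f(x) = C1*exp(-x)


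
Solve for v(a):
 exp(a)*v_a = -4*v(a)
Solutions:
 v(a) = C1*exp(4*exp(-a))


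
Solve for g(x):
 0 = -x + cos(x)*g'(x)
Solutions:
 g(x) = C1 + Integral(x/cos(x), x)


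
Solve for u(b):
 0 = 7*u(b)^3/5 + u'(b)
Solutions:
 u(b) = -sqrt(10)*sqrt(-1/(C1 - 7*b))/2
 u(b) = sqrt(10)*sqrt(-1/(C1 - 7*b))/2


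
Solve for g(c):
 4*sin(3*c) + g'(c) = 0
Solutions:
 g(c) = C1 + 4*cos(3*c)/3


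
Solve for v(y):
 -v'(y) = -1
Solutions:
 v(y) = C1 + y


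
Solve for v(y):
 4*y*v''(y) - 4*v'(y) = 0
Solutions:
 v(y) = C1 + C2*y^2


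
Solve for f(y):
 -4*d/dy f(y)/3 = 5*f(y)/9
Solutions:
 f(y) = C1*exp(-5*y/12)


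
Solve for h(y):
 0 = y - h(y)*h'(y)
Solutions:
 h(y) = -sqrt(C1 + y^2)
 h(y) = sqrt(C1 + y^2)


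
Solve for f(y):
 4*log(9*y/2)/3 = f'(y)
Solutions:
 f(y) = C1 + 4*y*log(y)/3 - 4*y/3 - 4*y*log(2)/3 + 8*y*log(3)/3


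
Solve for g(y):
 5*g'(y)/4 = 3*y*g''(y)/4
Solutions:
 g(y) = C1 + C2*y^(8/3)


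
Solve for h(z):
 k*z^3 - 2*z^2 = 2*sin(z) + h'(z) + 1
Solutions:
 h(z) = C1 + k*z^4/4 - 2*z^3/3 - z + 2*cos(z)


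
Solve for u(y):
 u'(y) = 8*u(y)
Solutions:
 u(y) = C1*exp(8*y)


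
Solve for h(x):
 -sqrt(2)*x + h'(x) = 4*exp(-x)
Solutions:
 h(x) = C1 + sqrt(2)*x^2/2 - 4*exp(-x)


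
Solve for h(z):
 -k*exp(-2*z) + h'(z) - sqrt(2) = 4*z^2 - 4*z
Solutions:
 h(z) = C1 - k*exp(-2*z)/2 + 4*z^3/3 - 2*z^2 + sqrt(2)*z


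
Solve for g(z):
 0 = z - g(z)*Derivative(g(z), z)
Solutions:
 g(z) = -sqrt(C1 + z^2)
 g(z) = sqrt(C1 + z^2)


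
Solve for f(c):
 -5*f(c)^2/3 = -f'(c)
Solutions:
 f(c) = -3/(C1 + 5*c)


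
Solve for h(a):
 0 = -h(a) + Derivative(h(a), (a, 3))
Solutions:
 h(a) = C3*exp(a) + (C1*sin(sqrt(3)*a/2) + C2*cos(sqrt(3)*a/2))*exp(-a/2)


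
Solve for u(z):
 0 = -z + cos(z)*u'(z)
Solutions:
 u(z) = C1 + Integral(z/cos(z), z)


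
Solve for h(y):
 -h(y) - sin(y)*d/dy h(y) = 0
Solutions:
 h(y) = C1*sqrt(cos(y) + 1)/sqrt(cos(y) - 1)


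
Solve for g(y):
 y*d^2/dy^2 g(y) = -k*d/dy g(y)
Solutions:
 g(y) = C1 + y^(1 - re(k))*(C2*sin(log(y)*Abs(im(k))) + C3*cos(log(y)*im(k)))


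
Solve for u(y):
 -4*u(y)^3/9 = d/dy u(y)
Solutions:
 u(y) = -3*sqrt(2)*sqrt(-1/(C1 - 4*y))/2
 u(y) = 3*sqrt(2)*sqrt(-1/(C1 - 4*y))/2


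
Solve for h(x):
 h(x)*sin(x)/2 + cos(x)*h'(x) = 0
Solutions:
 h(x) = C1*sqrt(cos(x))


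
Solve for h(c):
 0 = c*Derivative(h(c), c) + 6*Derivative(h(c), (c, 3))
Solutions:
 h(c) = C1 + Integral(C2*airyai(-6^(2/3)*c/6) + C3*airybi(-6^(2/3)*c/6), c)


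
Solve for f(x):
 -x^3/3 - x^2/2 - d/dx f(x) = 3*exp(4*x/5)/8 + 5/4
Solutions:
 f(x) = C1 - x^4/12 - x^3/6 - 5*x/4 - 15*exp(4*x/5)/32


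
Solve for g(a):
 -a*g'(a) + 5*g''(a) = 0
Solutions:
 g(a) = C1 + C2*erfi(sqrt(10)*a/10)


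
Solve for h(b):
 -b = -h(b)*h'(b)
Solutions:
 h(b) = -sqrt(C1 + b^2)
 h(b) = sqrt(C1 + b^2)


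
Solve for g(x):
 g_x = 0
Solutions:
 g(x) = C1


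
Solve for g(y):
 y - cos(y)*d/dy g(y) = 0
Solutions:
 g(y) = C1 + Integral(y/cos(y), y)


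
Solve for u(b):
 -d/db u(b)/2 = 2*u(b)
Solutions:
 u(b) = C1*exp(-4*b)


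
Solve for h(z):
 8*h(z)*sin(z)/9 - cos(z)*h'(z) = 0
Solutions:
 h(z) = C1/cos(z)^(8/9)


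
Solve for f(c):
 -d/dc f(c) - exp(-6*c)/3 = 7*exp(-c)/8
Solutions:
 f(c) = C1 + 7*exp(-c)/8 + exp(-6*c)/18


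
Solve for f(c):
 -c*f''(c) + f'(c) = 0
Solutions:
 f(c) = C1 + C2*c^2


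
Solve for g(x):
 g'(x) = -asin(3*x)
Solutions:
 g(x) = C1 - x*asin(3*x) - sqrt(1 - 9*x^2)/3


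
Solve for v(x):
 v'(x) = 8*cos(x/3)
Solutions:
 v(x) = C1 + 24*sin(x/3)


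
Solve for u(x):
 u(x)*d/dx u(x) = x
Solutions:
 u(x) = -sqrt(C1 + x^2)
 u(x) = sqrt(C1 + x^2)


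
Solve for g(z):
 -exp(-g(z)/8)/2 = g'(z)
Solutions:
 g(z) = 8*log(C1 - z/16)


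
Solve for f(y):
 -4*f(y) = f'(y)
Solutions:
 f(y) = C1*exp(-4*y)


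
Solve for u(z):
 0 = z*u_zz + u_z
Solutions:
 u(z) = C1 + C2*log(z)


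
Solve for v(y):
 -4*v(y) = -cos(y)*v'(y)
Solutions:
 v(y) = C1*(sin(y)^2 + 2*sin(y) + 1)/(sin(y)^2 - 2*sin(y) + 1)


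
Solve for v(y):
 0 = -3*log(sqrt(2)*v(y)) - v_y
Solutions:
 2*Integral(1/(2*log(_y) + log(2)), (_y, v(y)))/3 = C1 - y


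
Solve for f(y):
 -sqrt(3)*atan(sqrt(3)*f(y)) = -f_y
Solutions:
 Integral(1/atan(sqrt(3)*_y), (_y, f(y))) = C1 + sqrt(3)*y


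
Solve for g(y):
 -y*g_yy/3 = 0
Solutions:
 g(y) = C1 + C2*y


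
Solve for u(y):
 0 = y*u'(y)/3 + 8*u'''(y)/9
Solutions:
 u(y) = C1 + Integral(C2*airyai(-3^(1/3)*y/2) + C3*airybi(-3^(1/3)*y/2), y)


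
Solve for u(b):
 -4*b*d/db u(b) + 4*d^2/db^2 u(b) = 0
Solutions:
 u(b) = C1 + C2*erfi(sqrt(2)*b/2)


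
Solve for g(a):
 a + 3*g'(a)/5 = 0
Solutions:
 g(a) = C1 - 5*a^2/6


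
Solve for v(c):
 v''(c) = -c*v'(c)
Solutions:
 v(c) = C1 + C2*erf(sqrt(2)*c/2)


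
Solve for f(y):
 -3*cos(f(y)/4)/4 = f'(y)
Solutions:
 3*y/4 - 2*log(sin(f(y)/4) - 1) + 2*log(sin(f(y)/4) + 1) = C1


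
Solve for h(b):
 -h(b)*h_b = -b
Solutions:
 h(b) = -sqrt(C1 + b^2)
 h(b) = sqrt(C1 + b^2)


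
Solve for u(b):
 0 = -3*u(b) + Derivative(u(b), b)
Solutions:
 u(b) = C1*exp(3*b)


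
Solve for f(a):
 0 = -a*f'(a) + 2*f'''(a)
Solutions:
 f(a) = C1 + Integral(C2*airyai(2^(2/3)*a/2) + C3*airybi(2^(2/3)*a/2), a)


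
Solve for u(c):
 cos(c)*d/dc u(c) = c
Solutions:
 u(c) = C1 + Integral(c/cos(c), c)


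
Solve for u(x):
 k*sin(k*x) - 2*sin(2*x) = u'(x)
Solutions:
 u(x) = C1 + cos(2*x) - cos(k*x)


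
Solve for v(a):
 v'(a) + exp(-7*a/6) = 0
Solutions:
 v(a) = C1 + 6*exp(-7*a/6)/7


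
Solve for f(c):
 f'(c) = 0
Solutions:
 f(c) = C1


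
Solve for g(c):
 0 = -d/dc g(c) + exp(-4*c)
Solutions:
 g(c) = C1 - exp(-4*c)/4


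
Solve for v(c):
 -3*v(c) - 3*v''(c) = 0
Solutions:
 v(c) = C1*sin(c) + C2*cos(c)


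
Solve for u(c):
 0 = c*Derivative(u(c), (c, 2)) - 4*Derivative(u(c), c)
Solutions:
 u(c) = C1 + C2*c^5


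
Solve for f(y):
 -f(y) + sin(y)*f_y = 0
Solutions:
 f(y) = C1*sqrt(cos(y) - 1)/sqrt(cos(y) + 1)


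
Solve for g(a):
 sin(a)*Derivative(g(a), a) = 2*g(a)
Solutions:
 g(a) = C1*(cos(a) - 1)/(cos(a) + 1)


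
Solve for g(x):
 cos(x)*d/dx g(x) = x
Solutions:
 g(x) = C1 + Integral(x/cos(x), x)


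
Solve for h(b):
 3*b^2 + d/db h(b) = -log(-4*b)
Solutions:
 h(b) = C1 - b^3 - b*log(-b) + b*(1 - 2*log(2))


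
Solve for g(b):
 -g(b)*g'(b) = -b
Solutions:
 g(b) = -sqrt(C1 + b^2)
 g(b) = sqrt(C1 + b^2)


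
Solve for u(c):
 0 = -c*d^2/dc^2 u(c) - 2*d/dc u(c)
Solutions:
 u(c) = C1 + C2/c


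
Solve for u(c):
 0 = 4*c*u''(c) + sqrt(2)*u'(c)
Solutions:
 u(c) = C1 + C2*c^(1 - sqrt(2)/4)
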